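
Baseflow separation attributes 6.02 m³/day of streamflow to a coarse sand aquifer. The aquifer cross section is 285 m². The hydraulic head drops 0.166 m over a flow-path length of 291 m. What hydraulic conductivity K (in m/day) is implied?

Hydraulic gradient i = Δh / L = 0.166 / 291 = 0.0005704.
From Q = K·A·i, K = Q / (A·i) = 6.02 / (285.0 × 0.0005704) = 37.03 m/day.

37.0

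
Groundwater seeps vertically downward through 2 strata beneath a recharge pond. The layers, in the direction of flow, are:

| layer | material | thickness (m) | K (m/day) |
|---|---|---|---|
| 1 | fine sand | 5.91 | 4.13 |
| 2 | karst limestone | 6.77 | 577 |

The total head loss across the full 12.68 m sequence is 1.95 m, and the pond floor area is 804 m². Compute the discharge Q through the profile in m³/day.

Flow is perpendicular to layering, so the layers act in series and the equivalent K is the thickness-weighted harmonic mean.
Total thickness L = 5.91 + 6.77 = 12.68 m.
Σ(b_i/K_i) = 5.91/4.13 + 6.77/577 = 1.443 d.
K_eq = L / Σ(b_i/K_i) = 12.68 / 1.443 = 8.789 m/day.
Q = K_eq · A · (Δh/L) = 8.789 × 804 × (1.95/12.68) = 1087 m³/day.

1090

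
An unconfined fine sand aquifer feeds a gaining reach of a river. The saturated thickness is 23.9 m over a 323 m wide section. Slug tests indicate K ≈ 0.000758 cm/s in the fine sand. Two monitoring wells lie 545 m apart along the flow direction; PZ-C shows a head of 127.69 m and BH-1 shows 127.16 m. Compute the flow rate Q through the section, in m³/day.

Convert K: 0.000758 cm/s × 864 = 0.6549 m/day.
Cross-sectional area A = 323 × 23.9 = 7720 m².
Hydraulic gradient i = (127.69 − 127.16) / 545 = 0.53 / 545 = 0.0009725.
Darcy's law: Q = K · A · i = 0.6549 × 7720 × 0.0009725 = 4.917 m³/day.

4.92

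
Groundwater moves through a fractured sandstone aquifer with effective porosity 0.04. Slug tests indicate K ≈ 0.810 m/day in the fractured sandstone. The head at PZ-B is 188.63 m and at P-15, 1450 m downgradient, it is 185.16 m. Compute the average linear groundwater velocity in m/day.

Hydraulic gradient i = (188.63 − 185.16) / 1450 = 3.47 / 1450 = 0.002393.
Darcy flux q = K · i = 0.8100 × 0.002393 = 0.001938 m/day.
Seepage velocity v = q / n_e = 0.001938 / 0.04 = 0.04846 m/day.

0.0485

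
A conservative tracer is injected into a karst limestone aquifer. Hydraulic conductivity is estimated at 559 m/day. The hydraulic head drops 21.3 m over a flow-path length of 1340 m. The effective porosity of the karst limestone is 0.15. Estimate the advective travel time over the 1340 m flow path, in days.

Hydraulic gradient i = Δh / L = 21.3 / 1340 = 0.01590.
Darcy flux q = K · i = 559.0 × 0.01590 = 8.886 m/day.
Seepage velocity v = q / n_e = 8.886 / 0.15 = 59.24 m/day.
Travel time t = L / v = 1340 / 59.24 = 22.62 days.

22.6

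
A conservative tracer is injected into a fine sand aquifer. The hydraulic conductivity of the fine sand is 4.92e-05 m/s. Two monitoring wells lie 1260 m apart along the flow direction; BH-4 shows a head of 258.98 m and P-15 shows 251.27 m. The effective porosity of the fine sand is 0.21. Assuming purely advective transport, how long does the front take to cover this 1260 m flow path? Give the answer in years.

27.9

Convert K: 4.92e-05 m/s × 86400 = 4.251 m/day.
Hydraulic gradient i = (258.98 − 251.27) / 1260 = 7.71 / 1260 = 0.006119.
Darcy flux q = K · i = 4.251 × 0.006119 = 0.02601 m/day.
Seepage velocity v = q / n_e = 0.02601 / 0.21 = 0.1239 m/day.
Travel time t = L / v = 1260 / 0.1239 = 10172 days = 27.85 years.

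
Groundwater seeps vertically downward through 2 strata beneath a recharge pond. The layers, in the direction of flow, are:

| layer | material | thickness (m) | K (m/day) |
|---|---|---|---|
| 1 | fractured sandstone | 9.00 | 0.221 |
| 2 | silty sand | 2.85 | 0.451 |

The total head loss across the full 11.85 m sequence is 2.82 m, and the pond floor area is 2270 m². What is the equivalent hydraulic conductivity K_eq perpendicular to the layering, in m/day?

0.252

Flow is perpendicular to layering, so the layers act in series and the equivalent K is the thickness-weighted harmonic mean.
Total thickness L = 9.00 + 2.85 = 11.85 m.
Σ(b_i/K_i) = 9.00/0.221 + 2.85/0.451 = 47.04 d.
K_eq = L / Σ(b_i/K_i) = 11.85 / 47.04 = 0.2519 m/day.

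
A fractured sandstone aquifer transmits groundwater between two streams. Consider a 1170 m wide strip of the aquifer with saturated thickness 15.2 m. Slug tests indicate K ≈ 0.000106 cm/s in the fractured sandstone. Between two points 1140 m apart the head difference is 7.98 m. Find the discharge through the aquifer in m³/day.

11.4

Convert K: 0.000106 cm/s × 864 = 0.09158 m/day.
Cross-sectional area A = 1170 × 15.2 = 17784 m².
Hydraulic gradient i = Δh / L = 7.98 / 1140 = 0.007000.
Darcy's law: Q = K · A · i = 0.09158 × 17784 × 0.007000 = 11.40 m³/day.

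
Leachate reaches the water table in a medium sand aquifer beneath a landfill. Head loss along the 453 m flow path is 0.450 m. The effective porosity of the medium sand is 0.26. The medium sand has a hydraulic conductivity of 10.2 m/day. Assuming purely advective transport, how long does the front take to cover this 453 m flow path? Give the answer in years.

31.8

Hydraulic gradient i = Δh / L = 0.450 / 453 = 0.0009934.
Darcy flux q = K · i = 10.20 × 0.0009934 = 0.01013 m/day.
Seepage velocity v = q / n_e = 0.01013 / 0.26 = 0.03897 m/day.
Travel time t = L / v = 453 / 0.03897 = 11624 days = 31.82 years.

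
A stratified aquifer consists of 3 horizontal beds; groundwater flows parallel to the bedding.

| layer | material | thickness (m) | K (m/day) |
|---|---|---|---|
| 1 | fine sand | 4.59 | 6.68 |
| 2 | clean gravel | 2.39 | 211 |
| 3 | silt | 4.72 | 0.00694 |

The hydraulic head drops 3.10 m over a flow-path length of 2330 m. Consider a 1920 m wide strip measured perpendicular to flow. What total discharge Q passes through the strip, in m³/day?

1370

Flow is parallel to layering, so each bed carries its own Darcy discharge and the transmissivities add.
Σ(K_i·b_i) = 6.68×4.59 + 211×2.39 + 0.00694×4.72 = 535.0 m²/day.
Hydraulic gradient i = Δh / L = 3.10 / 2330 = 0.001330.
Q = Σ(K_i·b_i) · W · i = 535.0 × 1920 × 0.001330 = 1367 m³/day.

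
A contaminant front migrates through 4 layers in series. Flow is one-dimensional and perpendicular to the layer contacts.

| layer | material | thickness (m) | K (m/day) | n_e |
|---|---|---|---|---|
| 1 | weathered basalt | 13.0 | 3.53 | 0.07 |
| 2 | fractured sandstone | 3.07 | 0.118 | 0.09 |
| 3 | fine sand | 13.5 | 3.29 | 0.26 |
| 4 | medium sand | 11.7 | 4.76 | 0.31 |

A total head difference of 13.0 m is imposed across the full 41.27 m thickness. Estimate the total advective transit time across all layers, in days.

With flow normal to the layers, continuity requires the same specific discharge q through every layer.
Σ(b_i/K_i) = 13.0/3.53 + 3.07/0.118 + 13.5/3.29 + 11.7/4.76 = 36.26 d.
q = Δh / Σ(b_i/K_i) = 13.0 / 36.26 = 0.3585 m/day.
In each layer the seepage velocity is v_i = q/n_i, so the layer transit time is t_i = b_i·n_i / q:
  layer 1 (weathered basalt): t_1 = 13.0 × 0.07 / 0.3585 = 2.538 d
  layer 2 (fractured sandstone): t_2 = 3.07 × 0.09 / 0.3585 = 0.7707 d
  layer 3 (fine sand): t_3 = 13.5 × 0.26 / 0.3585 = 9.790 d
  layer 4 (medium sand): t_4 = 11.7 × 0.31 / 0.3585 = 10.12 d
Total t = Σ t_i = 23.22 days.

23.2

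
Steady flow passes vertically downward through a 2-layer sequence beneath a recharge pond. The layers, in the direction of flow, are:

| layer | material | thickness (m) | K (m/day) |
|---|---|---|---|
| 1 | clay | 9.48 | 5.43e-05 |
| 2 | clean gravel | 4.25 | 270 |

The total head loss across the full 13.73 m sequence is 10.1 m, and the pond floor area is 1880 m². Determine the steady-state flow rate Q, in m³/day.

0.109

Flow is perpendicular to layering, so the layers act in series and the equivalent K is the thickness-weighted harmonic mean.
Total thickness L = 9.48 + 4.25 = 13.73 m.
Σ(b_i/K_i) = 9.48/5.43e-05 + 4.25/270 = 1.746e+05 d.
K_eq = L / Σ(b_i/K_i) = 13.73 / 1.746e+05 = 7.864e-05 m/day.
Q = K_eq · A · (Δh/L) = 7.864e-05 × 1880 × (10.1/13.73) = 0.1088 m³/day.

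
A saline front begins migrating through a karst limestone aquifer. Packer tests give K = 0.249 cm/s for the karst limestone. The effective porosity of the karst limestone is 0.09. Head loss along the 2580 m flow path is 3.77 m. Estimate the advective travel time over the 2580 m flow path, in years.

2.02

Convert K: 0.249 cm/s × 864 = 215.1 m/day.
Hydraulic gradient i = Δh / L = 3.77 / 2580 = 0.001461.
Darcy flux q = K · i = 215.1 × 0.001461 = 0.3144 m/day.
Seepage velocity v = q / n_e = 0.3144 / 0.09 = 3.493 m/day.
Travel time t = L / v = 2580 / 3.493 = 738.6 days = 2.022 years.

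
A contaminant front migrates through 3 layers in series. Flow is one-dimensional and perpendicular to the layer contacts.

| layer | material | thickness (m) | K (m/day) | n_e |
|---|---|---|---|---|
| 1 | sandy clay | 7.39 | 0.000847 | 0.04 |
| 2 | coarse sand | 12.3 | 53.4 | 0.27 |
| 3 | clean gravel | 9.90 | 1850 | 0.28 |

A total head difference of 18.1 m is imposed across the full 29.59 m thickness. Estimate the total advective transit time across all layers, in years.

With flow normal to the layers, continuity requires the same specific discharge q through every layer.
Σ(b_i/K_i) = 7.39/0.000847 + 12.3/53.4 + 9.90/1850 = 8725 d.
q = Δh / Σ(b_i/K_i) = 18.1 / 8725 = 0.002074 m/day.
In each layer the seepage velocity is v_i = q/n_i, so the layer transit time is t_i = b_i·n_i / q:
  layer 1 (sandy clay): t_1 = 7.39 × 0.04 / 0.002074 = 142.5 d
  layer 2 (coarse sand): t_2 = 12.3 × 0.27 / 0.002074 = 1601 d
  layer 3 (clean gravel): t_3 = 9.90 × 0.28 / 0.002074 = 1336 d
Total t = Σ t_i = 3080 days = 8.432 years.

8.43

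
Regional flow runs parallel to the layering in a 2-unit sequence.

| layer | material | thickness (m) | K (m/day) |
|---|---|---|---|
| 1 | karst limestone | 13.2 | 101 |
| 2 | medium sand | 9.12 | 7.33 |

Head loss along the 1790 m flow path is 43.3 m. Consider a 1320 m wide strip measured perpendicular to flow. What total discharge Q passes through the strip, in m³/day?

Flow is parallel to layering, so each bed carries its own Darcy discharge and the transmissivities add.
Σ(K_i·b_i) = 101×13.2 + 7.33×9.12 = 1400 m²/day.
Hydraulic gradient i = Δh / L = 43.3 / 1790 = 0.02419.
Q = Σ(K_i·b_i) · W · i = 1400 × 1320 × 0.02419 = 44705 m³/day.

44700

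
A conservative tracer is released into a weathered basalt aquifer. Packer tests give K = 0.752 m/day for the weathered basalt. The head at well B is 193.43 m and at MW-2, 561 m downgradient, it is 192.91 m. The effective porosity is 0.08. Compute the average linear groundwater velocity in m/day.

Hydraulic gradient i = (193.43 − 192.91) / 561 = 0.52 / 561 = 0.0009269.
Darcy flux q = K · i = 0.7520 × 0.0009269 = 0.0006970 m/day.
Seepage velocity v = q / n_e = 0.0006970 / 0.08 = 0.008713 m/day.

0.00871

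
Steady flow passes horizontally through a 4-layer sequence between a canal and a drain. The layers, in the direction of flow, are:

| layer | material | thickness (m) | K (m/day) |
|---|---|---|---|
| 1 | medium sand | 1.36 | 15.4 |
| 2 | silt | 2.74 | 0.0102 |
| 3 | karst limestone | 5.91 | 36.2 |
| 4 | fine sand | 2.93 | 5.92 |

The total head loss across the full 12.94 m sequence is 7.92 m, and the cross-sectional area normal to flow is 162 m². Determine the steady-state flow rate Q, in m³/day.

Flow is perpendicular to layering, so the layers act in series and the equivalent K is the thickness-weighted harmonic mean.
Total thickness L = 1.36 + 2.74 + 5.91 + 2.93 = 12.94 m.
Σ(b_i/K_i) = 1.36/15.4 + 2.74/0.0102 + 5.91/36.2 + 2.93/5.92 = 269.4 d.
K_eq = L / Σ(b_i/K_i) = 12.94 / 269.4 = 0.04804 m/day.
Q = K_eq · A · (Δh/L) = 0.04804 × 162 × (7.92/12.94) = 4.763 m³/day.

4.76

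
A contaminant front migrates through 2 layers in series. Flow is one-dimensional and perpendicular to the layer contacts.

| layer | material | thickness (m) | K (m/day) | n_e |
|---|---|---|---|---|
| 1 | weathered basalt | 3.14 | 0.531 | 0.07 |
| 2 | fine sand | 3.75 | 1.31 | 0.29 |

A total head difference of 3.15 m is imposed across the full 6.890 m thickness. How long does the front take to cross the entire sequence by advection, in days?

3.64

With flow normal to the layers, continuity requires the same specific discharge q through every layer.
Σ(b_i/K_i) = 3.14/0.531 + 3.75/1.31 = 8.776 d.
q = Δh / Σ(b_i/K_i) = 3.15 / 8.776 = 0.3589 m/day.
In each layer the seepage velocity is v_i = q/n_i, so the layer transit time is t_i = b_i·n_i / q:
  layer 1 (weathered basalt): t_1 = 3.14 × 0.07 / 0.3589 = 0.6124 d
  layer 2 (fine sand): t_2 = 3.75 × 0.29 / 0.3589 = 3.030 d
Total t = Σ t_i = 3.642 days.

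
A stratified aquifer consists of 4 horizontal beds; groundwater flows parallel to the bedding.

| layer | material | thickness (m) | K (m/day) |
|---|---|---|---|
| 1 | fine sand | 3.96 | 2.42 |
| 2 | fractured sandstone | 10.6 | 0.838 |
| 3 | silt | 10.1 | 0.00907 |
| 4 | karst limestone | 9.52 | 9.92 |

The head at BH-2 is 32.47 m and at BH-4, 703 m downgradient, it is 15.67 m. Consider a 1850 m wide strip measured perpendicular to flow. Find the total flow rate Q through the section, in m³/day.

5000

Flow is parallel to layering, so each bed carries its own Darcy discharge and the transmissivities add.
Σ(K_i·b_i) = 2.42×3.96 + 0.838×10.6 + 0.00907×10.1 + 9.92×9.52 = 113.0 m²/day.
Hydraulic gradient i = (32.47 − 15.67) / 703 = 16.8 / 703 = 0.02390.
Q = Σ(K_i·b_i) · W · i = 113.0 × 1850 × 0.02390 = 4996 m³/day.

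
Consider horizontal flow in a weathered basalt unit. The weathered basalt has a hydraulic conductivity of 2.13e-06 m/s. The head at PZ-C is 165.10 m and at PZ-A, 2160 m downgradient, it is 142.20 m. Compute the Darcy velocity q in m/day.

0.00195

Convert K: 2.13e-06 m/s × 86400 = 0.1840 m/day.
Hydraulic gradient i = (165.10 − 142.20) / 2160 = 22.9 / 2160 = 0.01060.
Specific discharge q = K · i = 0.1840 × 0.01060 = 0.001951 m/day.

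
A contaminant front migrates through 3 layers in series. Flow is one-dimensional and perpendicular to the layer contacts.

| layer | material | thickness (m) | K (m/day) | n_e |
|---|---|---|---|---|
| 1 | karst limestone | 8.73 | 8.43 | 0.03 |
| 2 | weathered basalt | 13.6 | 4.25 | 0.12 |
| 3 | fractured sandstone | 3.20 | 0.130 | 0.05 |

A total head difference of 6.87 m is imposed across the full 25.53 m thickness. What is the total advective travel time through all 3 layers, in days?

With flow normal to the layers, continuity requires the same specific discharge q through every layer.
Σ(b_i/K_i) = 8.73/8.43 + 13.6/4.25 + 3.20/0.130 = 28.85 d.
q = Δh / Σ(b_i/K_i) = 6.87 / 28.85 = 0.2381 m/day.
In each layer the seepage velocity is v_i = q/n_i, so the layer transit time is t_i = b_i·n_i / q:
  layer 1 (karst limestone): t_1 = 8.73 × 0.03 / 0.2381 = 1.100 d
  layer 2 (weathered basalt): t_2 = 13.6 × 0.12 / 0.2381 = 6.854 d
  layer 3 (fractured sandstone): t_3 = 3.20 × 0.05 / 0.2381 = 0.6719 d
Total t = Σ t_i = 8.625 days.

8.63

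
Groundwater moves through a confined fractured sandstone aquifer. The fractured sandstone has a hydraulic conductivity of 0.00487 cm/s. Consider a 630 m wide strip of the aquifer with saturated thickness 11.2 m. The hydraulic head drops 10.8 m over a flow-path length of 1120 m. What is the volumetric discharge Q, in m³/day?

Convert K: 0.00487 cm/s × 864 = 4.208 m/day.
Cross-sectional area A = 630 × 11.2 = 7056 m².
Hydraulic gradient i = Δh / L = 10.8 / 1120 = 0.009643.
Darcy's law: Q = K · A · i = 4.208 × 7056 × 0.009643 = 286.3 m³/day.

286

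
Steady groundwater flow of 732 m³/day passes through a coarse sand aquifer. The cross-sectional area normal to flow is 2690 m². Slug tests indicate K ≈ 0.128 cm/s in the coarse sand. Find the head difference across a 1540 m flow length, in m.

Convert K: 0.128 cm/s × 864 = 110.6 m/day.
From Q = K·A·i, i = Q / (K·A) = 732 / (110.6 × 2690) = 0.002461.
Head loss Δh = i · L = 0.002461 × 1540 = 3.789 m.

3.79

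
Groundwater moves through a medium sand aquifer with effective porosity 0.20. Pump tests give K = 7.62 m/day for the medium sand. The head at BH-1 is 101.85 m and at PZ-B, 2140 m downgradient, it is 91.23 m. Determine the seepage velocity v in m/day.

0.189

Hydraulic gradient i = (101.85 − 91.23) / 2140 = 10.62 / 2140 = 0.004963.
Darcy flux q = K · i = 7.620 × 0.004963 = 0.03782 m/day.
Seepage velocity v = q / n_e = 0.03782 / 0.20 = 0.1891 m/day.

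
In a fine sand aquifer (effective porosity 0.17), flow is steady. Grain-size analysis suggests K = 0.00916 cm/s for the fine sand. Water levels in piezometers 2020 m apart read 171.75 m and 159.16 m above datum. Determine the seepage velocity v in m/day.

Convert K: 0.00916 cm/s × 864 = 7.914 m/day.
Hydraulic gradient i = (171.75 − 159.16) / 2020 = 12.59 / 2020 = 0.006233.
Darcy flux q = K · i = 7.914 × 0.006233 = 0.04933 m/day.
Seepage velocity v = q / n_e = 0.04933 / 0.17 = 0.2902 m/day.

0.290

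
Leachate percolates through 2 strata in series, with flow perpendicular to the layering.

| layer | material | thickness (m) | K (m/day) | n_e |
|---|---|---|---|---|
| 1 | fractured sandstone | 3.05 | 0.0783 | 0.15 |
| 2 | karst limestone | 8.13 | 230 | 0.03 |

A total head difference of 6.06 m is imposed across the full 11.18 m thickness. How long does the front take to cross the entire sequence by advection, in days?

With flow normal to the layers, continuity requires the same specific discharge q through every layer.
Σ(b_i/K_i) = 3.05/0.0783 + 8.13/230 = 38.99 d.
q = Δh / Σ(b_i/K_i) = 6.06 / 38.99 = 0.1554 m/day.
In each layer the seepage velocity is v_i = q/n_i, so the layer transit time is t_i = b_i·n_i / q:
  layer 1 (fractured sandstone): t_1 = 3.05 × 0.15 / 0.1554 = 2.943 d
  layer 2 (karst limestone): t_2 = 8.13 × 0.03 / 0.1554 = 1.569 d
Total t = Σ t_i = 4.513 days.

4.51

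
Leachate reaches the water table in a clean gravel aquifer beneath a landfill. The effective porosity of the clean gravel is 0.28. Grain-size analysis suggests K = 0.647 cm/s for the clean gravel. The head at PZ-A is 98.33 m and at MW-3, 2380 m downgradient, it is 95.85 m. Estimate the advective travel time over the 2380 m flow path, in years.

3.13

Convert K: 0.647 cm/s × 864 = 559.0 m/day.
Hydraulic gradient i = (98.33 − 95.85) / 2380 = 2.48 / 2380 = 0.001042.
Darcy flux q = K · i = 559.0 × 0.001042 = 0.5825 m/day.
Seepage velocity v = q / n_e = 0.5825 / 0.28 = 2.080 m/day.
Travel time t = L / v = 2380 / 2.080 = 1144 days = 3.132 years.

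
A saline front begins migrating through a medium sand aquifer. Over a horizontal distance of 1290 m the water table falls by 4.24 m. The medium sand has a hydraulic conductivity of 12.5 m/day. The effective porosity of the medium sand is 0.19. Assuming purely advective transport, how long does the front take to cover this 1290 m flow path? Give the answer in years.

16.3

Hydraulic gradient i = Δh / L = 4.24 / 1290 = 0.003287.
Darcy flux q = K · i = 12.50 × 0.003287 = 0.04109 m/day.
Seepage velocity v = q / n_e = 0.04109 / 0.19 = 0.2162 m/day.
Travel time t = L / v = 1290 / 0.2162 = 5966 days = 16.33 years.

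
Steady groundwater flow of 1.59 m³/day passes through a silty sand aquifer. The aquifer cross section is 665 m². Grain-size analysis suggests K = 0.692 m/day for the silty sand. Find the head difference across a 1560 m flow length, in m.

5.39

From Q = K·A·i, i = Q / (K·A) = 1.59 / (0.6920 × 665.0) = 0.003455.
Head loss Δh = i · L = 0.003455 × 1560 = 5.390 m.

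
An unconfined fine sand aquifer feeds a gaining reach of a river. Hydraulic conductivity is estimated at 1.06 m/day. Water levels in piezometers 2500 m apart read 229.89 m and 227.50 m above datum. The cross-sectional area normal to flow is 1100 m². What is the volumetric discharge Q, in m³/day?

1.11

Hydraulic gradient i = (229.89 − 227.50) / 2500 = 2.39 / 2500 = 0.0009560.
Darcy's law: Q = K · A · i = 1.060 × 1100 × 0.0009560 = 1.115 m³/day.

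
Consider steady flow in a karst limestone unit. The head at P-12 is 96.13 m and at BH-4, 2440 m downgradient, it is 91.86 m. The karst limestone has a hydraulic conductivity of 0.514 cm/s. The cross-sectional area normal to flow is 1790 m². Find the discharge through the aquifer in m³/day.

1390

Convert K: 0.514 cm/s × 864 = 444.1 m/day.
Hydraulic gradient i = (96.13 − 91.86) / 2440 = 4.27 / 2440 = 0.001750.
Darcy's law: Q = K · A · i = 444.1 × 1790 × 0.001750 = 1391 m³/day.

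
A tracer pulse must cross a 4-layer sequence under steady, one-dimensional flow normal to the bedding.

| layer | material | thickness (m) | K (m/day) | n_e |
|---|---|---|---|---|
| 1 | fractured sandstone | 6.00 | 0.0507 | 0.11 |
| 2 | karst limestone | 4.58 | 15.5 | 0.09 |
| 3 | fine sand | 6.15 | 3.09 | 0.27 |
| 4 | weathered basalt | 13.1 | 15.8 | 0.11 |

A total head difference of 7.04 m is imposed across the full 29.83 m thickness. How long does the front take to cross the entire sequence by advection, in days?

72.0

With flow normal to the layers, continuity requires the same specific discharge q through every layer.
Σ(b_i/K_i) = 6.00/0.0507 + 4.58/15.5 + 6.15/3.09 + 13.1/15.8 = 121.5 d.
q = Δh / Σ(b_i/K_i) = 7.04 / 121.5 = 0.05796 m/day.
In each layer the seepage velocity is v_i = q/n_i, so the layer transit time is t_i = b_i·n_i / q:
  layer 1 (fractured sandstone): t_1 = 6.00 × 0.11 / 0.05796 = 11.39 d
  layer 2 (karst limestone): t_2 = 4.58 × 0.09 / 0.05796 = 7.112 d
  layer 3 (fine sand): t_3 = 6.15 × 0.27 / 0.05796 = 28.65 d
  layer 4 (weathered basalt): t_4 = 13.1 × 0.11 / 0.05796 = 24.86 d
Total t = Σ t_i = 72.01 days.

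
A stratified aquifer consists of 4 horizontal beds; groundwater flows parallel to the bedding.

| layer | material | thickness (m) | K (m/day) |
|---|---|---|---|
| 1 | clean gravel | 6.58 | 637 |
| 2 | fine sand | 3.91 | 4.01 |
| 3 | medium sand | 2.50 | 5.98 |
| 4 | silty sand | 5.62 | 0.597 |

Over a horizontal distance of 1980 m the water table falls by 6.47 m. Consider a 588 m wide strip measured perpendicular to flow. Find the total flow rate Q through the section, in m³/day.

8120

Flow is parallel to layering, so each bed carries its own Darcy discharge and the transmissivities add.
Σ(K_i·b_i) = 637×6.58 + 4.01×3.91 + 5.98×2.50 + 0.597×5.62 = 4225 m²/day.
Hydraulic gradient i = Δh / L = 6.47 / 1980 = 0.003268.
Q = Σ(K_i·b_i) · W · i = 4225 × 588 × 0.003268 = 8119 m³/day.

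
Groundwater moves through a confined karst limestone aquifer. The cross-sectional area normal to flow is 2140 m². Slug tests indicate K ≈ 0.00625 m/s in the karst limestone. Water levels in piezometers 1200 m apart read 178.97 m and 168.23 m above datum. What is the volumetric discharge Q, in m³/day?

Convert K: 0.00625 m/s × 86400 = 540.0 m/day.
Hydraulic gradient i = (178.97 − 168.23) / 1200 = 10.74 / 1200 = 0.008950.
Darcy's law: Q = K · A · i = 540.0 × 2140 × 0.008950 = 10343 m³/day.

10300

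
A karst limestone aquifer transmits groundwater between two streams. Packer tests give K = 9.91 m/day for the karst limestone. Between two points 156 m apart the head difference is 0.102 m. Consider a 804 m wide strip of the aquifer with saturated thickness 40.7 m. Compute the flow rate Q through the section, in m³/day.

212

Cross-sectional area A = 804 × 40.7 = 32723 m².
Hydraulic gradient i = Δh / L = 0.102 / 156 = 0.0006538.
Darcy's law: Q = K · A · i = 9.910 × 32723 × 0.0006538 = 212.0 m³/day.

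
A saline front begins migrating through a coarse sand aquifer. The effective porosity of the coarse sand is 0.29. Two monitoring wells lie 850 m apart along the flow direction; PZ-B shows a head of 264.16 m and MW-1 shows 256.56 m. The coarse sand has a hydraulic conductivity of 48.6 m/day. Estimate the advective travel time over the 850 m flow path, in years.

1.55

Hydraulic gradient i = (264.16 − 256.56) / 850 = 7.6 / 850 = 0.008941.
Darcy flux q = K · i = 48.60 × 0.008941 = 0.4345 m/day.
Seepage velocity v = q / n_e = 0.4345 / 0.29 = 1.498 m/day.
Travel time t = L / v = 850 / 1.498 = 567.3 days = 1.553 years.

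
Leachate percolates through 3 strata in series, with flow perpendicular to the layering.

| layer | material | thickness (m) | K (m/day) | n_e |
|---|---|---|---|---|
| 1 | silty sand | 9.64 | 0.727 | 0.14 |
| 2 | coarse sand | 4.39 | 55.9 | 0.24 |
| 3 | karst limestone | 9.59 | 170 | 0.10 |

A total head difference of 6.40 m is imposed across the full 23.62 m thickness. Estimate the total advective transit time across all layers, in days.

7.04

With flow normal to the layers, continuity requires the same specific discharge q through every layer.
Σ(b_i/K_i) = 9.64/0.727 + 4.39/55.9 + 9.59/170 = 13.39 d.
q = Δh / Σ(b_i/K_i) = 6.40 / 13.39 = 0.4778 m/day.
In each layer the seepage velocity is v_i = q/n_i, so the layer transit time is t_i = b_i·n_i / q:
  layer 1 (silty sand): t_1 = 9.64 × 0.14 / 0.4778 = 2.825 d
  layer 2 (coarse sand): t_2 = 4.39 × 0.24 / 0.4778 = 2.205 d
  layer 3 (karst limestone): t_3 = 9.59 × 0.10 / 0.4778 = 2.007 d
Total t = Σ t_i = 7.037 days.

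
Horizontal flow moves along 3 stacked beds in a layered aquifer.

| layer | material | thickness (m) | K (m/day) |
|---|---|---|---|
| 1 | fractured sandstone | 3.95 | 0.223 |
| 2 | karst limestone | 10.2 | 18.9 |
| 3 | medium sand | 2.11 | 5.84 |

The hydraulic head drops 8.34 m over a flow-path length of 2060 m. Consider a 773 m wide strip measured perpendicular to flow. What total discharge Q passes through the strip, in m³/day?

645

Flow is parallel to layering, so each bed carries its own Darcy discharge and the transmissivities add.
Σ(K_i·b_i) = 0.223×3.95 + 18.9×10.2 + 5.84×2.11 = 206.0 m²/day.
Hydraulic gradient i = Δh / L = 8.34 / 2060 = 0.004049.
Q = Σ(K_i·b_i) · W · i = 206.0 × 773 × 0.004049 = 644.6 m³/day.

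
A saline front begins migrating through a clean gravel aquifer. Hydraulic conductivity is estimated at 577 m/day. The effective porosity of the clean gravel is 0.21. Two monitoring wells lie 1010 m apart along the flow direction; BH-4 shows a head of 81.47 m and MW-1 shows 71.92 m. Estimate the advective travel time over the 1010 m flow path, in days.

38.9

Hydraulic gradient i = (81.47 − 71.92) / 1010 = 9.55 / 1010 = 0.009455.
Darcy flux q = K · i = 577.0 × 0.009455 = 5.456 m/day.
Seepage velocity v = q / n_e = 5.456 / 0.21 = 25.98 m/day.
Travel time t = L / v = 1010 / 25.98 = 38.88 days.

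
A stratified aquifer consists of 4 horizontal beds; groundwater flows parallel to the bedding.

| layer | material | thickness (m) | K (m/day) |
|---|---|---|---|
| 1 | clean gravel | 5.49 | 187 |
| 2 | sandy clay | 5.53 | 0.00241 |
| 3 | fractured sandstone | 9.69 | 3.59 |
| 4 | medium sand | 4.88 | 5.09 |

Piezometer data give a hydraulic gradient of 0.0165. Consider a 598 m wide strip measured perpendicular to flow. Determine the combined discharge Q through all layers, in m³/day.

10700

Flow is parallel to layering, so each bed carries its own Darcy discharge and the transmissivities add.
Σ(K_i·b_i) = 187×5.49 + 0.00241×5.53 + 3.59×9.69 + 5.09×4.88 = 1086 m²/day.
Hydraulic gradient i = 0.0165.
Q = Σ(K_i·b_i) · W · i = 1086 × 598 × 0.01650 = 10718 m³/day.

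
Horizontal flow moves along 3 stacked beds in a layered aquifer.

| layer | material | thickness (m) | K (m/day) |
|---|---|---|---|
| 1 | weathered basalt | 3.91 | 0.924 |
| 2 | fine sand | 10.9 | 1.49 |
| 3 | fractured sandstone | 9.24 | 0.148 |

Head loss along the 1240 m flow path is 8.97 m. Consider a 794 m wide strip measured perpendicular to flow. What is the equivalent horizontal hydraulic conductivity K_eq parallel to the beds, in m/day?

Flow is parallel to layering, so each bed carries its own Darcy discharge and the transmissivities add.
Σ(K_i·b_i) = 0.924×3.91 + 1.49×10.9 + 0.148×9.24 = 21.22 m²/day.
Total thickness b = 24.05 m, so K_eq = Σ(K_i·b_i)/b = 0.8824 m/day.

0.882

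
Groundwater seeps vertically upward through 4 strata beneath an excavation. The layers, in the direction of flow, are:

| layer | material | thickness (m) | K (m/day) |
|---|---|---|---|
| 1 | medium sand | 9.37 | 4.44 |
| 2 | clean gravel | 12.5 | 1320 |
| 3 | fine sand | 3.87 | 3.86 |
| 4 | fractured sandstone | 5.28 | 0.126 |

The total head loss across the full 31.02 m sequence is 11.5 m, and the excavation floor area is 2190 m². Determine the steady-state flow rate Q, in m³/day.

Flow is perpendicular to layering, so the layers act in series and the equivalent K is the thickness-weighted harmonic mean.
Total thickness L = 9.37 + 12.5 + 3.87 + 5.28 = 31.02 m.
Σ(b_i/K_i) = 9.37/4.44 + 12.5/1320 + 3.87/3.86 + 5.28/0.126 = 45.03 d.
K_eq = L / Σ(b_i/K_i) = 31.02 / 45.03 = 0.6889 m/day.
Q = K_eq · A · (Δh/L) = 0.6889 × 2190 × (11.5/31.02) = 559.3 m³/day.

559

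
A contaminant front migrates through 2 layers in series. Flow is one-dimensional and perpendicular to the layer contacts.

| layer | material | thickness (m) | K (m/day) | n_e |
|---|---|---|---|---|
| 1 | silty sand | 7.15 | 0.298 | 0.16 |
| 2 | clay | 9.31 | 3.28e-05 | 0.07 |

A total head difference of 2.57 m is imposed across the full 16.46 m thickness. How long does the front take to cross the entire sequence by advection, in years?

543

With flow normal to the layers, continuity requires the same specific discharge q through every layer.
Σ(b_i/K_i) = 7.15/0.298 + 9.31/3.28e-05 = 2.839e+05 d.
q = Δh / Σ(b_i/K_i) = 2.57 / 2.839e+05 = 9.054e-06 m/day.
In each layer the seepage velocity is v_i = q/n_i, so the layer transit time is t_i = b_i·n_i / q:
  layer 1 (silty sand): t_1 = 7.15 × 0.16 / 9.054e-06 = 1.264e+05 d
  layer 2 (clay): t_2 = 9.31 × 0.07 / 9.054e-06 = 71983 d
Total t = Σ t_i = 1.983e+05 days = 543.0 years.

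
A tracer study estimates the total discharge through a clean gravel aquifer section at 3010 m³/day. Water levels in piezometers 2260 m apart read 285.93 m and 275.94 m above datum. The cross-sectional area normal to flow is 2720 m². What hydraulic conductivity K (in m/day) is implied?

Hydraulic gradient i = (285.93 − 275.94) / 2260 = 9.99 / 2260 = 0.004420.
From Q = K·A·i, K = Q / (A·i) = 3010 / (2720 × 0.004420) = 250.3 m/day.

250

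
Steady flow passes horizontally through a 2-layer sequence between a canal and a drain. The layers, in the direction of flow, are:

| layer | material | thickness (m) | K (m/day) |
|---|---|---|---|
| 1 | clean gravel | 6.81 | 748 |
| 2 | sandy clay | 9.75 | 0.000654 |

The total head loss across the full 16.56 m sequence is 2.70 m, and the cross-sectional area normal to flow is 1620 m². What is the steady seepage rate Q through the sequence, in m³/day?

0.293

Flow is perpendicular to layering, so the layers act in series and the equivalent K is the thickness-weighted harmonic mean.
Total thickness L = 6.81 + 9.75 = 16.56 m.
Σ(b_i/K_i) = 6.81/748 + 9.75/0.000654 = 14908 d.
K_eq = L / Σ(b_i/K_i) = 16.56 / 14908 = 0.001111 m/day.
Q = K_eq · A · (Δh/L) = 0.001111 × 1620 × (2.70/16.56) = 0.2934 m³/day.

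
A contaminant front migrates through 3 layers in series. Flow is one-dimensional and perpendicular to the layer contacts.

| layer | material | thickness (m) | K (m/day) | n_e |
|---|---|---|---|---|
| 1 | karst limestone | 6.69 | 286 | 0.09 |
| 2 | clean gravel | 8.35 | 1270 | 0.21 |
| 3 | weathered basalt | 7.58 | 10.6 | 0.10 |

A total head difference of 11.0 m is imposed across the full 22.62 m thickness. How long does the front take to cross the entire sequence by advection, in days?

0.211

With flow normal to the layers, continuity requires the same specific discharge q through every layer.
Σ(b_i/K_i) = 6.69/286 + 8.35/1270 + 7.58/10.6 = 0.7451 d.
q = Δh / Σ(b_i/K_i) = 11.0 / 0.7451 = 14.76 m/day.
In each layer the seepage velocity is v_i = q/n_i, so the layer transit time is t_i = b_i·n_i / q:
  layer 1 (karst limestone): t_1 = 6.69 × 0.09 / 14.76 = 0.04078 d
  layer 2 (clean gravel): t_2 = 8.35 × 0.21 / 14.76 = 0.1188 d
  layer 3 (weathered basalt): t_3 = 7.58 × 0.10 / 14.76 = 0.05134 d
Total t = Σ t_i = 0.2109 days.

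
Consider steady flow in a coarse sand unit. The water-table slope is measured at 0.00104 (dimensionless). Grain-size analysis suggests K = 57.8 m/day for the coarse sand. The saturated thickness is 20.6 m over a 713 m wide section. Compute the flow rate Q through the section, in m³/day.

883

Cross-sectional area A = 713 × 20.6 = 14688 m².
Hydraulic gradient i = 0.00104.
Darcy's law: Q = K · A · i = 57.80 × 14688 × 0.001040 = 882.9 m³/day.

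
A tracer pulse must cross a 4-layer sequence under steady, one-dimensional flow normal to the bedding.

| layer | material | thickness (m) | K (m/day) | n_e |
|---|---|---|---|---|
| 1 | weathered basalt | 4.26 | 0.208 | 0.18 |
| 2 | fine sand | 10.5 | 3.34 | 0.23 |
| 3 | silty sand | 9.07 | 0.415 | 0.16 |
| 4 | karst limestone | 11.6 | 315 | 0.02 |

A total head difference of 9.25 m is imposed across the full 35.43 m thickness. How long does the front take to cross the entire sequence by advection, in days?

23.9

With flow normal to the layers, continuity requires the same specific discharge q through every layer.
Σ(b_i/K_i) = 4.26/0.208 + 10.5/3.34 + 9.07/0.415 + 11.6/315 = 45.52 d.
q = Δh / Σ(b_i/K_i) = 9.25 / 45.52 = 0.2032 m/day.
In each layer the seepage velocity is v_i = q/n_i, so the layer transit time is t_i = b_i·n_i / q:
  layer 1 (weathered basalt): t_1 = 4.26 × 0.18 / 0.2032 = 3.773 d
  layer 2 (fine sand): t_2 = 10.5 × 0.23 / 0.2032 = 11.88 d
  layer 3 (silty sand): t_3 = 9.07 × 0.16 / 0.2032 = 7.141 d
  layer 4 (karst limestone): t_4 = 11.6 × 0.02 / 0.2032 = 1.142 d
Total t = Σ t_i = 23.94 days.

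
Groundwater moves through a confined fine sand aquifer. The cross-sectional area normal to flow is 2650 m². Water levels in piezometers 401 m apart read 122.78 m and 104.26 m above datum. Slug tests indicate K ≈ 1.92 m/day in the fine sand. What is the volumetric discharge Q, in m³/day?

Hydraulic gradient i = (122.78 − 104.26) / 401 = 18.52 / 401 = 0.04618.
Darcy's law: Q = K · A · i = 1.920 × 2650 × 0.04618 = 235.0 m³/day.

235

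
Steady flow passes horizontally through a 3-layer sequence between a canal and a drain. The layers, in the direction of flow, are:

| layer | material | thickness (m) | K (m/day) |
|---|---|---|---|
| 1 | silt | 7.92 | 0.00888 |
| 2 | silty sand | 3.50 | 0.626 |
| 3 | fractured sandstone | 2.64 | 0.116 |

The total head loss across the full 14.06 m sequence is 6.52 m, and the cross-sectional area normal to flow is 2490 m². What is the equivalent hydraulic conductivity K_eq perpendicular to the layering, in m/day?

0.0153

Flow is perpendicular to layering, so the layers act in series and the equivalent K is the thickness-weighted harmonic mean.
Total thickness L = 7.92 + 3.50 + 2.64 = 14.06 m.
Σ(b_i/K_i) = 7.92/0.00888 + 3.50/0.626 + 2.64/0.116 = 920.2 d.
K_eq = L / Σ(b_i/K_i) = 14.06 / 920.2 = 0.01528 m/day.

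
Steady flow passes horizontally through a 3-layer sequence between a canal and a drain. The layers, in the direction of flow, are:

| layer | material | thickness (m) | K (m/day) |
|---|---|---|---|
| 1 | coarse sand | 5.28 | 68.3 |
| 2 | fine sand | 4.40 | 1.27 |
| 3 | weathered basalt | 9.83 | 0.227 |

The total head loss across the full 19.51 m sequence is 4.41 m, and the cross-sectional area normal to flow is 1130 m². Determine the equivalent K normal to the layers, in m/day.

0.416

Flow is perpendicular to layering, so the layers act in series and the equivalent K is the thickness-weighted harmonic mean.
Total thickness L = 5.28 + 4.40 + 9.83 = 19.51 m.
Σ(b_i/K_i) = 5.28/68.3 + 4.40/1.27 + 9.83/0.227 = 46.85 d.
K_eq = L / Σ(b_i/K_i) = 19.51 / 46.85 = 0.4165 m/day.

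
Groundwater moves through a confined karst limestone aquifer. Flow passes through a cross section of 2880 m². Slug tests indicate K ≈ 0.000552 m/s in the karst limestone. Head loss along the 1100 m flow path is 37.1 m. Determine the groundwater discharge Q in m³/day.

4630

Convert K: 0.000552 m/s × 86400 = 47.69 m/day.
Hydraulic gradient i = Δh / L = 37.1 / 1100 = 0.03373.
Darcy's law: Q = K · A · i = 47.69 × 2880 × 0.03373 = 4633 m³/day.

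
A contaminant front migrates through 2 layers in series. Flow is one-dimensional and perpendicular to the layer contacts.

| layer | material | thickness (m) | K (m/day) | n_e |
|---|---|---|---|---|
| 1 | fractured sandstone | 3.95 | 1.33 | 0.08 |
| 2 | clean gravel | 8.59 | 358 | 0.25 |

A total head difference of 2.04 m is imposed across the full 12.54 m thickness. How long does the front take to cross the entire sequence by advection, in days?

With flow normal to the layers, continuity requires the same specific discharge q through every layer.
Σ(b_i/K_i) = 3.95/1.33 + 8.59/358 = 2.994 d.
q = Δh / Σ(b_i/K_i) = 2.04 / 2.994 = 0.6814 m/day.
In each layer the seepage velocity is v_i = q/n_i, so the layer transit time is t_i = b_i·n_i / q:
  layer 1 (fractured sandstone): t_1 = 3.95 × 0.08 / 0.6814 = 0.4638 d
  layer 2 (clean gravel): t_2 = 8.59 × 0.25 / 0.6814 = 3.152 d
Total t = Σ t_i = 3.615 days.

3.62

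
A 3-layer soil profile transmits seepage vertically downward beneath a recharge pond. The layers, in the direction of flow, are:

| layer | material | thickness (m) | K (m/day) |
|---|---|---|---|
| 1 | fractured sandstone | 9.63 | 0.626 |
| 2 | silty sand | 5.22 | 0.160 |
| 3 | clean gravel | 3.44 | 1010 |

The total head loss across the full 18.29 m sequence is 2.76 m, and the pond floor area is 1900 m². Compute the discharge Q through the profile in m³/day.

Flow is perpendicular to layering, so the layers act in series and the equivalent K is the thickness-weighted harmonic mean.
Total thickness L = 9.63 + 5.22 + 3.44 = 18.29 m.
Σ(b_i/K_i) = 9.63/0.626 + 5.22/0.160 + 3.44/1010 = 48.01 d.
K_eq = L / Σ(b_i/K_i) = 18.29 / 48.01 = 0.3809 m/day.
Q = K_eq · A · (Δh/L) = 0.3809 × 1900 × (2.76/18.29) = 109.2 m³/day.

109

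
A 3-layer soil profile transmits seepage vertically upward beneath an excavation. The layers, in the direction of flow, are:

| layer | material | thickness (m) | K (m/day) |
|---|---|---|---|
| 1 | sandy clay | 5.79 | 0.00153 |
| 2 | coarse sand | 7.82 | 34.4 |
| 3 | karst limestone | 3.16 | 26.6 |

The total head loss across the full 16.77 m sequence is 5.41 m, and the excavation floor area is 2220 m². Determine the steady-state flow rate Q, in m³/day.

Flow is perpendicular to layering, so the layers act in series and the equivalent K is the thickness-weighted harmonic mean.
Total thickness L = 5.79 + 7.82 + 3.16 = 16.77 m.
Σ(b_i/K_i) = 5.79/0.00153 + 7.82/34.4 + 3.16/26.6 = 3785 d.
K_eq = L / Σ(b_i/K_i) = 16.77 / 3785 = 0.004431 m/day.
Q = K_eq · A · (Δh/L) = 0.004431 × 2220 × (5.41/16.77) = 3.173 m³/day.

3.17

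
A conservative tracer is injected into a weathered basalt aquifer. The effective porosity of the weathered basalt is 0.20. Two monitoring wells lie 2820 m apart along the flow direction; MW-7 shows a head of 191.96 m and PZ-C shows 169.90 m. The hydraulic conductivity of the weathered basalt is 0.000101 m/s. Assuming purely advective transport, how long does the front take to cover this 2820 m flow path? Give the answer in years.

Convert K: 0.000101 m/s × 86400 = 8.726 m/day.
Hydraulic gradient i = (191.96 − 169.90) / 2820 = 22.06 / 2820 = 0.007823.
Darcy flux q = K · i = 8.726 × 0.007823 = 0.06826 m/day.
Seepage velocity v = q / n_e = 0.06826 / 0.20 = 0.3413 m/day.
Travel time t = L / v = 2820 / 0.3413 = 8262 days = 22.62 years.

22.6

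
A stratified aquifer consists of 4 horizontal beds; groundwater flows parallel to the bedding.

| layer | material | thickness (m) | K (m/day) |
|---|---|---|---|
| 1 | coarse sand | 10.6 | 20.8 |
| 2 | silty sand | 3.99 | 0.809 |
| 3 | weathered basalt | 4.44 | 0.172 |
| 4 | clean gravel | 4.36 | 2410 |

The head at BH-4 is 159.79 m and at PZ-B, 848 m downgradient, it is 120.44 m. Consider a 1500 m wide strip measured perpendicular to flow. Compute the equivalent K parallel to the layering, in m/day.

Flow is parallel to layering, so each bed carries its own Darcy discharge and the transmissivities add.
Σ(K_i·b_i) = 20.8×10.6 + 0.809×3.99 + 0.172×4.44 + 2410×4.36 = 10732 m²/day.
Total thickness b = 23.39 m, so K_eq = Σ(K_i·b_i)/b = 458.8 m/day.

459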